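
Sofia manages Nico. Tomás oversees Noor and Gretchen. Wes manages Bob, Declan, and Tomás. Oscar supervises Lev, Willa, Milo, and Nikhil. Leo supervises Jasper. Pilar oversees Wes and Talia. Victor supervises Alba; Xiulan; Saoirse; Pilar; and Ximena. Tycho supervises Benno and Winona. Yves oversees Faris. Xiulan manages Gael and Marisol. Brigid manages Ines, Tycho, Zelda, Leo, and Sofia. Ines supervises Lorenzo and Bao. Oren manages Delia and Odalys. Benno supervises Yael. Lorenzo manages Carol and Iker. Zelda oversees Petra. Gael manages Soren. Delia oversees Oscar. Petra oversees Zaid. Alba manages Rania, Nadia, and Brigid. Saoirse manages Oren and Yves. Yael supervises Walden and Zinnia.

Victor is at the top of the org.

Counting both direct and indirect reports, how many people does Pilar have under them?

7

Pilar directly manages Wes, Talia. Under Wes: Bob, Tomás, Gretchen, Noor, Declan (5). Talia has no reports. So Pilar's organization is 2 direct reports plus everyone under them: 6 + 1 = 7.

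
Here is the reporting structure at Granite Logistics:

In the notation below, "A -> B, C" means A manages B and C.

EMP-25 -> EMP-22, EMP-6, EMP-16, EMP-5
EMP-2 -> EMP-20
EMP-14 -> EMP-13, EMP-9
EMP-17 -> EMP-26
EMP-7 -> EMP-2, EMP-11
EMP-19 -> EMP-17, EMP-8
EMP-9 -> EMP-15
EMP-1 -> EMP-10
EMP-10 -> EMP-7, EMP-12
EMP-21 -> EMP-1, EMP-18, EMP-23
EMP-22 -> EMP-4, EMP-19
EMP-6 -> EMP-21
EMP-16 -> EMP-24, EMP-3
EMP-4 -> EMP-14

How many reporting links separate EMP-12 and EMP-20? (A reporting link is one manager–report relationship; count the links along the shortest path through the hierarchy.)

EMP-12 is 1 level below EMP-10, and EMP-20 is 3 levels below EMP-10 (their lowest common manager). The shortest path runs up from EMP-12 to EMP-10 and back down to EMP-20: 1 + 3 = 4 links.

4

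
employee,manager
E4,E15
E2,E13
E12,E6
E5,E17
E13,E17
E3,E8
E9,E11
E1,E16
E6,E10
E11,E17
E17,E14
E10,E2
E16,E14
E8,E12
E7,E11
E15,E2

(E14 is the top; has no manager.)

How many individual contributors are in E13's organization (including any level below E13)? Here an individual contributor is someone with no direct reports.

The people in E13's organization with no one reporting to them are E4, E3. That is 2.

2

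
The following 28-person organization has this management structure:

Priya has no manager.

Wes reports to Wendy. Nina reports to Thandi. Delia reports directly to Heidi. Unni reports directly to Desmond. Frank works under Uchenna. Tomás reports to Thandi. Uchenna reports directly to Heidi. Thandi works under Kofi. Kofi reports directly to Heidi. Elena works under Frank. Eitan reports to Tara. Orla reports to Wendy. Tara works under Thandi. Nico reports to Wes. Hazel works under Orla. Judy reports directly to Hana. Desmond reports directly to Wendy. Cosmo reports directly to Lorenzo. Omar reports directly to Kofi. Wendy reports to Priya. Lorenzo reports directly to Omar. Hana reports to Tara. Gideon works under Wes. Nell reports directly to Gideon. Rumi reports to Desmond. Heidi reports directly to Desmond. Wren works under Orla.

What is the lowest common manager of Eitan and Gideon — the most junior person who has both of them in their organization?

Wendy

Eitan's chain of managers is Tara, Thandi, Kofi, Heidi, Desmond, Wendy, Priya. Gideon's chain of managers is Wes, Wendy, Priya. The first manager that appears in both chains is Wendy.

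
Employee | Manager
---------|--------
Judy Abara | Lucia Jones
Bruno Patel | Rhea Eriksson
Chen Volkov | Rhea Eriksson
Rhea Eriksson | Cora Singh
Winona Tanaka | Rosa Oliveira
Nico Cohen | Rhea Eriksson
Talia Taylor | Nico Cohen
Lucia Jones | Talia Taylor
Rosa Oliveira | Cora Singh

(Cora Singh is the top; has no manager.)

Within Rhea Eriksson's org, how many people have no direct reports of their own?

The people in Rhea Eriksson's organization with no one reporting to them are Bruno Patel, Judy Abara, Chen Volkov. That is 3.

3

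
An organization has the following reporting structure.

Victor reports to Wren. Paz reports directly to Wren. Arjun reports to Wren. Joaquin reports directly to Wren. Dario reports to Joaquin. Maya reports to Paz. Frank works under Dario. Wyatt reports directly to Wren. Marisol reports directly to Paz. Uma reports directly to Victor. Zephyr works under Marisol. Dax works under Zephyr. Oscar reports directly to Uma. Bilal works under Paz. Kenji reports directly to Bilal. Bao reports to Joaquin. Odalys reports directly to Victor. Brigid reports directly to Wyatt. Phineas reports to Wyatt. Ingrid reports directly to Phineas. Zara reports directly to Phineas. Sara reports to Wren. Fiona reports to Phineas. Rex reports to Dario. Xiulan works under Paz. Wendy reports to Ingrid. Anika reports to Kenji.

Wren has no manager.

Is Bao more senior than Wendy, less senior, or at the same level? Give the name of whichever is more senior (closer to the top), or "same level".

Bao is 2 levels below Wren; Wendy is 4. Bao is higher.

Bao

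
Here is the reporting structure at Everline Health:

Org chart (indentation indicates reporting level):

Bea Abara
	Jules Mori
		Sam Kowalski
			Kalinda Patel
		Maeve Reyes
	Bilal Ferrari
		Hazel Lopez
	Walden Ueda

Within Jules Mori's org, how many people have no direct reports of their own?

The people in Jules Mori's organization with no one reporting to them are Maeve Reyes, Kalinda Patel. That is 2.

2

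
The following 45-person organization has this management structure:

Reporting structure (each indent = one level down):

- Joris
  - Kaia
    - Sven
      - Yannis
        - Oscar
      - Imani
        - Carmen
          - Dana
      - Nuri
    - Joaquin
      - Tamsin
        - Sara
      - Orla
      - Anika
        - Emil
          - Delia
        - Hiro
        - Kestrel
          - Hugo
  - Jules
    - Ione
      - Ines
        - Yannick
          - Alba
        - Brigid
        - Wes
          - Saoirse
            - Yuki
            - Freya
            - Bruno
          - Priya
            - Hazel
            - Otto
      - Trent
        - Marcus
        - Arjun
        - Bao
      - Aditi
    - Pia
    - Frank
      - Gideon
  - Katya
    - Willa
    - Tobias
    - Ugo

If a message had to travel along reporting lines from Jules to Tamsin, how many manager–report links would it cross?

4

Jules is 1 level below Joris, and Tamsin is 3 levels below Joris (their lowest common manager). The shortest path runs up from Jules to Joris and back down to Tamsin: 1 + 3 = 4 links.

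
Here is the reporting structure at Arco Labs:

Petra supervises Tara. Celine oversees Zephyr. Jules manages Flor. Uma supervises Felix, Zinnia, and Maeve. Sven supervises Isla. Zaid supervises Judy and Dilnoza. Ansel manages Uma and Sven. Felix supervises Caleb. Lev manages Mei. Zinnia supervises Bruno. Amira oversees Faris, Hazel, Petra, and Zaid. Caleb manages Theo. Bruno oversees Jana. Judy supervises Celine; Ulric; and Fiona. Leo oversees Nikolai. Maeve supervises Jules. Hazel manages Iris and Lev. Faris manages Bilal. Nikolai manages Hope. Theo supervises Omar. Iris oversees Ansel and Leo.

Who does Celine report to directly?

Celine reports directly to Judy.

Judy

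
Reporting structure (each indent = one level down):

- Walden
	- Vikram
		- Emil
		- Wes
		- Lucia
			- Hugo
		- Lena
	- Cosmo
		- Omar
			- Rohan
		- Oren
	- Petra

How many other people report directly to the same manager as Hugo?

0

Hugo reports to Lucia, and Lucia has no other direct reports. Hugo has 0 peers.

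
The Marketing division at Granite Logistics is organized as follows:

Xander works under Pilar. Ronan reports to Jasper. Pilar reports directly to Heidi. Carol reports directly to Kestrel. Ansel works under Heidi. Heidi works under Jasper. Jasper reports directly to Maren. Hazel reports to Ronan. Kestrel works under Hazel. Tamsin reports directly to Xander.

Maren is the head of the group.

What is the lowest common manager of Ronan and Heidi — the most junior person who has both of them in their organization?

Ronan's chain of managers is Jasper, Maren. Heidi's chain of managers is Jasper, Maren. The first manager that appears in both chains is Jasper.

Jasper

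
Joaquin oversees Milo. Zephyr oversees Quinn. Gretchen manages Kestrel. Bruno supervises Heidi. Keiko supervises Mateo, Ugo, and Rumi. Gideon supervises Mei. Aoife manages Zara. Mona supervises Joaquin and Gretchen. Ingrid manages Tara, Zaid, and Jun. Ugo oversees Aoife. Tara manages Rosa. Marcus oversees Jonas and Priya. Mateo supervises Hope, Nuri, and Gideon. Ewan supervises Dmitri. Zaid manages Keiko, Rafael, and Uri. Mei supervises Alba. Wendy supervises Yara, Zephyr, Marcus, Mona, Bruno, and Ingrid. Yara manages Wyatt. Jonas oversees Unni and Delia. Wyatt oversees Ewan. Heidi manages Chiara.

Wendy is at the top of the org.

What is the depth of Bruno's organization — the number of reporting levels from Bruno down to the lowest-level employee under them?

The longest chain under Bruno runs Bruno → Heidi → Chiara, which is 2 levels below Bruno.

2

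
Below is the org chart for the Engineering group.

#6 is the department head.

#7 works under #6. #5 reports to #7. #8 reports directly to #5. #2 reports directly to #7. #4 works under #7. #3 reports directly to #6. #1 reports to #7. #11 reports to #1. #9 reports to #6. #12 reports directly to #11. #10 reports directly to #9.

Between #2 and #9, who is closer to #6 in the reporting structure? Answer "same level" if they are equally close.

#9

#2 is 2 levels below #6; #9 is 1. #9 is higher.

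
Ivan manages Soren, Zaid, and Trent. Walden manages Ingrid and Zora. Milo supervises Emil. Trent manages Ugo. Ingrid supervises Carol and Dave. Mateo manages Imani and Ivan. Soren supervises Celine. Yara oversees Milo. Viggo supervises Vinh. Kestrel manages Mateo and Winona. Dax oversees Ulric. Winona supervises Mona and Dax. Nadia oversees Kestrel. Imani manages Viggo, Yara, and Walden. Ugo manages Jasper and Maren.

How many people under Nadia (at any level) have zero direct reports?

The people in Nadia's organization with no one reporting to them are Ulric, Mona, Maren, Jasper, Zaid, Celine, Vinh, Emil, Carol, Dave, Zora. That is 11.

11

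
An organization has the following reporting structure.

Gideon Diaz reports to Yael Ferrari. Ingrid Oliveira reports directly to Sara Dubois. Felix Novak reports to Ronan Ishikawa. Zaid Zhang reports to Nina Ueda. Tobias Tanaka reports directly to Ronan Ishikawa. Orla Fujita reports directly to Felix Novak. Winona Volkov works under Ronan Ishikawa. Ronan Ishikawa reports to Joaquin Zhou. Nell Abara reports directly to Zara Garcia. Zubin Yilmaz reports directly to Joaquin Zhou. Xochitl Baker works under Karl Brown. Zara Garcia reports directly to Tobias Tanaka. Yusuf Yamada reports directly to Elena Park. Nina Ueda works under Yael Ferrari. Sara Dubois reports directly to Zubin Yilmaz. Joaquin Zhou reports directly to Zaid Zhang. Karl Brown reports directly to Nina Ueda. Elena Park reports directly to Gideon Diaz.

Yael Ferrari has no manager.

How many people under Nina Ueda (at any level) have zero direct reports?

The people in Nina Ueda's organization with no one reporting to them are Xochitl Baker, Ingrid Oliveira, Winona Volkov, Orla Fujita, Nell Abara. That is 5.

5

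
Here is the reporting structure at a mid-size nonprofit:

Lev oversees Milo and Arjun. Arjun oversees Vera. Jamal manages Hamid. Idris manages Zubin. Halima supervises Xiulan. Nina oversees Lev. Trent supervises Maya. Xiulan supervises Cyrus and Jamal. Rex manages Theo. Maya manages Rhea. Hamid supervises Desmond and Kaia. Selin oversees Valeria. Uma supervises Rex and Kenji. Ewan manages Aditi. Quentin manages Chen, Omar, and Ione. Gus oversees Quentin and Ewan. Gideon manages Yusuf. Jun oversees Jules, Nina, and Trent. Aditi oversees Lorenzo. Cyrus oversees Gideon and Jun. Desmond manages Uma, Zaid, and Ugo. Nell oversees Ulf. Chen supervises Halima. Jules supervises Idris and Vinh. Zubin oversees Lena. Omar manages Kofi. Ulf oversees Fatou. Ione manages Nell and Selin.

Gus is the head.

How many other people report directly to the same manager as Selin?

Selin reports to Ione. Ione's other direct reports are Nell — 1 peer.

1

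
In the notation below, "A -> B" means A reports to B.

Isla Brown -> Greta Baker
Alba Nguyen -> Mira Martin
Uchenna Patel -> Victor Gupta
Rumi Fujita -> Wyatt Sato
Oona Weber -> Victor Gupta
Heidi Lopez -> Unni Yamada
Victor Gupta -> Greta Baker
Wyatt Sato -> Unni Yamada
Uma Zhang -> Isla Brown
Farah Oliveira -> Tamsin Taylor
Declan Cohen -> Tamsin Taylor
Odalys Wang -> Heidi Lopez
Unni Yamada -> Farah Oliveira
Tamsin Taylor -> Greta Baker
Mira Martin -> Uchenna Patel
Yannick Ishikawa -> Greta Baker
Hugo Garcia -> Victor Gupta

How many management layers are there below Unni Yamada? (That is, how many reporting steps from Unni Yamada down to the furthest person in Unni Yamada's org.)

2

The longest chain under Unni Yamada runs Unni Yamada → Wyatt Sato → Rumi Fujita, which is 2 levels below Unni Yamada.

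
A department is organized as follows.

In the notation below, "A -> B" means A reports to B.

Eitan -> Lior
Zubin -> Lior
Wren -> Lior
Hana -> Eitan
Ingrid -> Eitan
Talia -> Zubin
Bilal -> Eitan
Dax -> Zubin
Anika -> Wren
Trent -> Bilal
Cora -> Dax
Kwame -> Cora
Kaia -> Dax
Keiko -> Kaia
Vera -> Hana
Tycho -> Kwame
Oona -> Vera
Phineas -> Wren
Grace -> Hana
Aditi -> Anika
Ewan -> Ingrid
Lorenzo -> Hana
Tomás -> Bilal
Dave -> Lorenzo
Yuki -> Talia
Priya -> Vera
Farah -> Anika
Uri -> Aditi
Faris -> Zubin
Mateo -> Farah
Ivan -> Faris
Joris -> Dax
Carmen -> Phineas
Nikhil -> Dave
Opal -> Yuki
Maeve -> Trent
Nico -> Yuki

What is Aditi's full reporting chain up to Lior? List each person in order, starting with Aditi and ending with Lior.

Aditi reports to Anika. Anika reports to Wren. Wren reports to Lior. Lior is at the top.

Aditi -> Anika -> Wren -> Lior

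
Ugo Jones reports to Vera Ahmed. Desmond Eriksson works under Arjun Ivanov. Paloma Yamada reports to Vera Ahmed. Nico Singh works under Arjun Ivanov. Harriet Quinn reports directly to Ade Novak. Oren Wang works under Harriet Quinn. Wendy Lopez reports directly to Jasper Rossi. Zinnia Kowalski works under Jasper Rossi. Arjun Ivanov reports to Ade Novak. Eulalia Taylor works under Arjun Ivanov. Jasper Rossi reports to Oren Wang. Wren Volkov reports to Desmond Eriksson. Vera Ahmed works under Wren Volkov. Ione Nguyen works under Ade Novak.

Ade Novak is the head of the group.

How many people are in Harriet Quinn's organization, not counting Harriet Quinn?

Harriet Quinn directly manages Oren Wang. Under Oren Wang: Jasper Rossi, Wendy Lopez, Zinnia Kowalski (3). That's 4 in total.

4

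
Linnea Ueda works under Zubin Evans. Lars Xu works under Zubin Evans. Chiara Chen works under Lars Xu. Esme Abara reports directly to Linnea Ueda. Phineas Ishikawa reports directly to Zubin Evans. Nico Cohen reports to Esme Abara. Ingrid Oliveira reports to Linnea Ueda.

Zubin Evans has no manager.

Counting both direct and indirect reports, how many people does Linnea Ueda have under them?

Linnea Ueda directly manages Esme Abara, Ingrid Oliveira. Under Esme Abara: Nico Cohen (1). Ingrid Oliveira has no reports. So Linnea Ueda's organization is 2 direct reports plus everyone under them: 2 + 1 = 3.

3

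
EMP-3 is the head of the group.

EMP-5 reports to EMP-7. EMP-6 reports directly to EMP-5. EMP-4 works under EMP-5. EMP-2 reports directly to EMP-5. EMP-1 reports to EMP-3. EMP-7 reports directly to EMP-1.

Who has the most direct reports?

EMP-5

Direct-report counts: EMP-3 has 1; EMP-1 has 1; EMP-7 has 1; EMP-5 has 3. The largest is 3, held by EMP-5.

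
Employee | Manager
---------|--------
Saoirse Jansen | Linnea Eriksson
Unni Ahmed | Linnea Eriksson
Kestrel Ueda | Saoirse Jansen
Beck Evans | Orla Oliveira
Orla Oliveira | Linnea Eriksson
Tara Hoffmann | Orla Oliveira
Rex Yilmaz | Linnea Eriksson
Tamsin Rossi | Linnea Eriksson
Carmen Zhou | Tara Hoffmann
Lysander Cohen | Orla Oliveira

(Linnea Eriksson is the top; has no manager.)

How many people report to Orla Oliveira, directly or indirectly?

4

Orla Oliveira directly manages Tara Hoffmann, Lysander Cohen, Beck Evans. Under Tara Hoffmann: Carmen Zhou (1). Lysander Cohen has no reports. Beck Evans has no reports. So Orla Oliveira's organization is 3 direct reports plus everyone under them: 2 + 1 + 1 = 4.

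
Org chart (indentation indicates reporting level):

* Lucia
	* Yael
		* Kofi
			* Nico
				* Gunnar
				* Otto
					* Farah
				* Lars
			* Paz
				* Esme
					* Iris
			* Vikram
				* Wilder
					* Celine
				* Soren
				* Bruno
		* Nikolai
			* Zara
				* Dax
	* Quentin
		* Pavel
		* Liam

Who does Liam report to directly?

Liam reports directly to Quentin.

Quentin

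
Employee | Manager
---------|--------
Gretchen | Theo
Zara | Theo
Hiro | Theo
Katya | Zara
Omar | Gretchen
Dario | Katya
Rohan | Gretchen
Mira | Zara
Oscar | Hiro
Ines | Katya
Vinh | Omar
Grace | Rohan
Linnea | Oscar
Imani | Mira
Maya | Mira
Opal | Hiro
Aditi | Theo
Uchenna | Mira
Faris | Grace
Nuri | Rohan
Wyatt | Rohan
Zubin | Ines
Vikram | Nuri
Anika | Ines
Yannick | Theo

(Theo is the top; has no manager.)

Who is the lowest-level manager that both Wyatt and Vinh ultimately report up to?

Gretchen

Wyatt's chain of managers is Rohan, Gretchen, Theo. Vinh's chain of managers is Omar, Gretchen, Theo. The first manager that appears in both chains is Gretchen.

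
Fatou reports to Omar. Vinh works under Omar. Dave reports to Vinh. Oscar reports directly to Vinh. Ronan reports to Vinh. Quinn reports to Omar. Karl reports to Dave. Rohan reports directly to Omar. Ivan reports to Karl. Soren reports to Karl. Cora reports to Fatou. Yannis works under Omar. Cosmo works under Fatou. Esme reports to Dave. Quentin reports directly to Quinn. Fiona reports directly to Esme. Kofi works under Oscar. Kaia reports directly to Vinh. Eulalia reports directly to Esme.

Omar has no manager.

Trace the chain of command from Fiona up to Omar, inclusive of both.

Fiona -> Esme -> Dave -> Vinh -> Omar

Fiona reports to Esme. Esme reports to Dave. Dave reports to Vinh. Vinh reports to Omar. Omar is at the top.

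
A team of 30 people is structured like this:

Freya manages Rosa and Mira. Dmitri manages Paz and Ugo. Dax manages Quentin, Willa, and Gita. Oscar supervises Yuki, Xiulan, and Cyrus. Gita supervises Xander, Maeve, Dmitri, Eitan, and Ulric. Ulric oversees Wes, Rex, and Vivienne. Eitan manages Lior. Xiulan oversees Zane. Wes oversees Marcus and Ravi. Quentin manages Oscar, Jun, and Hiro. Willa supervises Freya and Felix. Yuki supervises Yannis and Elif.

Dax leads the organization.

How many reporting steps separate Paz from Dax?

Chain from Paz up to Dax: Paz → Dmitri → Gita → Dax. That is 3 steps up, so Paz is 3 levels below Dax.

3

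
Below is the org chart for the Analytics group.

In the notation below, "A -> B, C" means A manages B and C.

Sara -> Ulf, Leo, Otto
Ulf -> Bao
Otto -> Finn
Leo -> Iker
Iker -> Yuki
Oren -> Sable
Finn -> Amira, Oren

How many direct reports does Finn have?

Finn directly manages Amira, Oren. That is 2 direct reports.

2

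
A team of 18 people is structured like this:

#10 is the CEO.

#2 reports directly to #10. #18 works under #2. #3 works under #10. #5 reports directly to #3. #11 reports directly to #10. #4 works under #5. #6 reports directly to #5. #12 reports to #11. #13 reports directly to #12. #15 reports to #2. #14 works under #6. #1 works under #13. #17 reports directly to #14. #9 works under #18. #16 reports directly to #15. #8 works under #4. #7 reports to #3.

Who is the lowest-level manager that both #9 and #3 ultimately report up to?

#10

#9's chain of managers is #18, #2, #10. #3's chain of managers is #10. The first manager that appears in both chains is #10.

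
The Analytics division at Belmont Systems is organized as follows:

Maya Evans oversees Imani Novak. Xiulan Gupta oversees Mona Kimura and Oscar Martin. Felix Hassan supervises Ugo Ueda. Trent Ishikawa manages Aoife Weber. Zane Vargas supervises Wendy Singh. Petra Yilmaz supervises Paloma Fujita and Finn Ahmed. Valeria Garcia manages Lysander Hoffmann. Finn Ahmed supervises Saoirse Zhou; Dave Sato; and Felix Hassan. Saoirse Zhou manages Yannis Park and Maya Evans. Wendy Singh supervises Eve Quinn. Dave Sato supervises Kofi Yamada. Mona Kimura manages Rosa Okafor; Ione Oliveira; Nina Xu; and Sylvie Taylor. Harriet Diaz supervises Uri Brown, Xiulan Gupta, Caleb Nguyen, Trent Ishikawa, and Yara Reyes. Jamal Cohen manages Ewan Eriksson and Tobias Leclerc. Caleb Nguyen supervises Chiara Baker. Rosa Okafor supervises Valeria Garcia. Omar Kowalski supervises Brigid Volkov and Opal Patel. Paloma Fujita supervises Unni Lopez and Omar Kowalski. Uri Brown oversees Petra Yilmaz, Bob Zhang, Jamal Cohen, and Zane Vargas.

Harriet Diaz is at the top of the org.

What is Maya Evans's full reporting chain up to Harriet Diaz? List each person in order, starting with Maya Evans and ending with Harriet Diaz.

Maya Evans reports to Saoirse Zhou. Saoirse Zhou reports to Finn Ahmed. Finn Ahmed reports to Petra Yilmaz. Petra Yilmaz reports to Uri Brown. Uri Brown reports to Harriet Diaz. Harriet Diaz is at the top.

Maya Evans -> Saoirse Zhou -> Finn Ahmed -> Petra Yilmaz -> Uri Brown -> Harriet Diaz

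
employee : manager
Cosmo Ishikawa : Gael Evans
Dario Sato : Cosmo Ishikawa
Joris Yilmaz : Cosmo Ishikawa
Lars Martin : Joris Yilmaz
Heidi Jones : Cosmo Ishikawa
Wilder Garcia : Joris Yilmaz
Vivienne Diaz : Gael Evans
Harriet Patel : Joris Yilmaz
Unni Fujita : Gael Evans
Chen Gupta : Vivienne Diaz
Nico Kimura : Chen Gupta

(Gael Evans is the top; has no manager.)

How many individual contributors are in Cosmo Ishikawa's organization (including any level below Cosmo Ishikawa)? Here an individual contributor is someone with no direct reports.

The people in Cosmo Ishikawa's organization with no one reporting to them are Heidi Jones, Harriet Patel, Wilder Garcia, Lars Martin, Dario Sato. That is 5.

5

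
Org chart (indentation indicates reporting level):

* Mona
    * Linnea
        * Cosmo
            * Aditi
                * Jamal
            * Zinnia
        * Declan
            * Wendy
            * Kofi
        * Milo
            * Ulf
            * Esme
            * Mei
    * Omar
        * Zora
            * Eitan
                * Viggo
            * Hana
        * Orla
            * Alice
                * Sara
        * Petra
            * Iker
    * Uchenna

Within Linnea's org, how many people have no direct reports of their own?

7

The people in Linnea's organization with no one reporting to them are Mei, Esme, Ulf, Kofi, Wendy, Zinnia, Jamal. That is 7.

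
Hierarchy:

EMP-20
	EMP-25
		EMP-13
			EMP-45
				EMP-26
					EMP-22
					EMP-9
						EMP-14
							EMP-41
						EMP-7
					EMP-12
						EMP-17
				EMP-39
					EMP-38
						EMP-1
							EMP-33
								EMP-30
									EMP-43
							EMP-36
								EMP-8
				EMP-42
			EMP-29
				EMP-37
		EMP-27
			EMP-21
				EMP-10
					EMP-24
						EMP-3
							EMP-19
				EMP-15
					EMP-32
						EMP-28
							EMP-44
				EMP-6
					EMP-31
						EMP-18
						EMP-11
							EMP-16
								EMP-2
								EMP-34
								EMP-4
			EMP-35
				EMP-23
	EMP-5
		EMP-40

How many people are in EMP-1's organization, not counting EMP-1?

EMP-1 directly manages EMP-33, EMP-36. Under EMP-33: EMP-30, EMP-43 (2). Under EMP-36: EMP-8 (1). So EMP-1's organization is 2 direct reports plus everyone under them: 3 + 2 = 5.

5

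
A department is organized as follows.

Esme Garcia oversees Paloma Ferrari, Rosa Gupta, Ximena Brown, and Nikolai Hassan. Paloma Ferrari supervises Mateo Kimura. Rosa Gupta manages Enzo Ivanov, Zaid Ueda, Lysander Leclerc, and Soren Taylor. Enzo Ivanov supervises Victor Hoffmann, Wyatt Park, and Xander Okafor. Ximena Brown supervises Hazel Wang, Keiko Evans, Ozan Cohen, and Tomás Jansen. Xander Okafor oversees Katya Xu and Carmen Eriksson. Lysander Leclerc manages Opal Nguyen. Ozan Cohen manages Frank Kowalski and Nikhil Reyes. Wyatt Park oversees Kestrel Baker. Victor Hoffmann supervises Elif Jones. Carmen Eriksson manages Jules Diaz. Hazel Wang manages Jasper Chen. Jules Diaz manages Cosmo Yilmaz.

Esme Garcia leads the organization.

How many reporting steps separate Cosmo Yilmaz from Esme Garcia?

6

Chain from Cosmo Yilmaz up to Esme Garcia: Cosmo Yilmaz → Jules Diaz → Carmen Eriksson → Xander Okafor → Enzo Ivanov → Rosa Gupta → Esme Garcia. That is 6 steps up, so Cosmo Yilmaz is 6 levels below Esme Garcia.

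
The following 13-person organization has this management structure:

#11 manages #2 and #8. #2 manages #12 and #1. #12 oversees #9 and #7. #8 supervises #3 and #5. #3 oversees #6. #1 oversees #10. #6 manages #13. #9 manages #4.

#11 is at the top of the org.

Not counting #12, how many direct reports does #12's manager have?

1

#12 reports to #2. #2's other direct reports are #1 — 1 peer.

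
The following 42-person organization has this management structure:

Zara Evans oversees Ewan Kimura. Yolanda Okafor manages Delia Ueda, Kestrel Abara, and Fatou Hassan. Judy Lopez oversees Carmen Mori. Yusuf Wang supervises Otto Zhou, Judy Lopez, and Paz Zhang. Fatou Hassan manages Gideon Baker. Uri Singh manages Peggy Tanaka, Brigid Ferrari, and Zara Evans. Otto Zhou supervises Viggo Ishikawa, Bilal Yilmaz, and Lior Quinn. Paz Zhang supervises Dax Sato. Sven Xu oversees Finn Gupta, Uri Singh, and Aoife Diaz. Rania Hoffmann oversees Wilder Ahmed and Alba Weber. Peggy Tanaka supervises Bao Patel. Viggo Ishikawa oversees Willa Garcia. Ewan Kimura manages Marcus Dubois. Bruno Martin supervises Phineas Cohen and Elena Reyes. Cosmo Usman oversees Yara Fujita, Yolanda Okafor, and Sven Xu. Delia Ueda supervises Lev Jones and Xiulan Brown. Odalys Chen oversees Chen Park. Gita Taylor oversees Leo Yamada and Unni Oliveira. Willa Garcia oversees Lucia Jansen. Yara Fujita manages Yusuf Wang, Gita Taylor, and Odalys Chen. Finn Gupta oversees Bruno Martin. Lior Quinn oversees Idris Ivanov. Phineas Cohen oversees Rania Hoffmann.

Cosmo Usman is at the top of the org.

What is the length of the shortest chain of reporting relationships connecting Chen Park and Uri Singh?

Chen Park is 3 levels below Cosmo Usman, and Uri Singh is 2 levels below Cosmo Usman (their lowest common manager). The shortest path runs up from Chen Park to Cosmo Usman and back down to Uri Singh: 3 + 2 = 5 links.

5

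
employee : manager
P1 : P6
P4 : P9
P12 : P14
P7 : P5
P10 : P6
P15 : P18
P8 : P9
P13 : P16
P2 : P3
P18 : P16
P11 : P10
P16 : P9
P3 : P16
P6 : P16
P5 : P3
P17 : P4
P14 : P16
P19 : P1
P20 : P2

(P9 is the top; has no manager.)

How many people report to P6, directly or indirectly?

P6 directly manages P10, P1. Under P10: P11 (1). Under P1: P19 (1). So P6's organization is 2 direct reports plus everyone under them: 2 + 2 = 4.

4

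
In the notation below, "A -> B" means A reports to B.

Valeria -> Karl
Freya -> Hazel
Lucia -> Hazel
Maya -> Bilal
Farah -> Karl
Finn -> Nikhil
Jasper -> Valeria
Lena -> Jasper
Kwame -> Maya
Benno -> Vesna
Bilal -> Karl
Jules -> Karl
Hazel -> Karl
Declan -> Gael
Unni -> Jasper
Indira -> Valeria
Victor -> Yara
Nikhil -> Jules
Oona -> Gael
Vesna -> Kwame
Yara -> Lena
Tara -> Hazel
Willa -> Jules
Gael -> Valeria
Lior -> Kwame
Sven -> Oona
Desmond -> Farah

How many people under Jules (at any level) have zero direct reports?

The people in Jules's organization with no one reporting to them are Finn, Willa. That is 2.

2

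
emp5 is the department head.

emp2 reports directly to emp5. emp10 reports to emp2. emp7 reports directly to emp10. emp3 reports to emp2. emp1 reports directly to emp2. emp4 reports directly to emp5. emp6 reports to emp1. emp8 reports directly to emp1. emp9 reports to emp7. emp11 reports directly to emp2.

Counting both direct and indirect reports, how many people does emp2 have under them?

8

emp2 directly manages emp10, emp3, emp1, emp11. Under emp10: emp7, emp9 (2). emp3 has no reports. Under emp1: emp8, emp6 (2). emp11 has no reports. So emp2's organization is 4 direct reports plus everyone under them: 3 + 1 + 3 + 1 = 8.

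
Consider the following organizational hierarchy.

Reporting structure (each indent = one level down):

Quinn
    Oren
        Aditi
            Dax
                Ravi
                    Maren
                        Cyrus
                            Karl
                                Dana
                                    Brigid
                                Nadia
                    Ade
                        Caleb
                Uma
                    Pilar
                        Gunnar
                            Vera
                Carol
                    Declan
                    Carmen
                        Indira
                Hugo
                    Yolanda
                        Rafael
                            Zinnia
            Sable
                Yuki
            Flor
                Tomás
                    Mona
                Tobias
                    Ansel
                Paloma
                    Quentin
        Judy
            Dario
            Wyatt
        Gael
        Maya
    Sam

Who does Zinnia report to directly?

Zinnia reports directly to Rafael.

Rafael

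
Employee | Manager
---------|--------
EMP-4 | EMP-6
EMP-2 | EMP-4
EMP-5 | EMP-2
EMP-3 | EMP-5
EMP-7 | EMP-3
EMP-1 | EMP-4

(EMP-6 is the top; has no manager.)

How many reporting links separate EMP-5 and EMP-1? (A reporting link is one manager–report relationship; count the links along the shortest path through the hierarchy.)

3

EMP-5 is 2 levels below EMP-4, and EMP-1 is 1 level below EMP-4 (their lowest common manager). The shortest path runs up from EMP-5 to EMP-4 and back down to EMP-1: 2 + 1 = 3 links.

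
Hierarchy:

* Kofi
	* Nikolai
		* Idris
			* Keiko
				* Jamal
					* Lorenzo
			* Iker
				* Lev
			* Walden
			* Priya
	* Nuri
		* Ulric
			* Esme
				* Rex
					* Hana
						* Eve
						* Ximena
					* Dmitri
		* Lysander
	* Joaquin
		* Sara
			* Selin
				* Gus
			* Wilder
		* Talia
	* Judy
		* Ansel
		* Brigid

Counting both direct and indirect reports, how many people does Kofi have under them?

Kofi directly manages Nikolai, Nuri, Joaquin, Judy. Under Nikolai: Idris, Priya, Walden, Iker, Lev, Keiko, Jamal, Lorenzo (8). Under Nuri: Lysander, Ulric, Esme, Rex, Dmitri, Hana, Ximena, Eve (8). Under Joaquin: Talia, Sara, Wilder, Selin, Gus (5). Under Judy: Brigid, Ansel (2). So Kofi's organization is 4 direct reports plus everyone under them: 9 + 9 + 6 + 3 = 27.

27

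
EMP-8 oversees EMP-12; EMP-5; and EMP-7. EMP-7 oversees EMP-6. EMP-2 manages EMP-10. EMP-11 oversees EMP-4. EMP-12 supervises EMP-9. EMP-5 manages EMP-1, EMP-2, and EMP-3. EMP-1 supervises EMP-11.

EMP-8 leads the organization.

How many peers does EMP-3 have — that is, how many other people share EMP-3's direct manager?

2

EMP-3 reports to EMP-5. EMP-5's other direct reports are EMP-1, EMP-2 — 2 peers.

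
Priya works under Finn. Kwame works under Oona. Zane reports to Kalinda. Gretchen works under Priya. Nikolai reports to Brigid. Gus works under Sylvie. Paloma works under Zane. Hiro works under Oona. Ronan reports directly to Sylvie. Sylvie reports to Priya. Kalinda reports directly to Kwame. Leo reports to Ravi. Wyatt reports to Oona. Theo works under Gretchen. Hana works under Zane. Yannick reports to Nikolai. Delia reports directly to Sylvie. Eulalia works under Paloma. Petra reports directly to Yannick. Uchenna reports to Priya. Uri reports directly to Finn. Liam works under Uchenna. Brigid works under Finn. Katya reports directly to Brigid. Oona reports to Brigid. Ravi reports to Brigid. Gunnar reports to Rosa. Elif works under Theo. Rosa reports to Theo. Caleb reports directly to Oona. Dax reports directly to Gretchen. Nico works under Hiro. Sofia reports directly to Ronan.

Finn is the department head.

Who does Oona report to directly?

Oona reports directly to Brigid.

Brigid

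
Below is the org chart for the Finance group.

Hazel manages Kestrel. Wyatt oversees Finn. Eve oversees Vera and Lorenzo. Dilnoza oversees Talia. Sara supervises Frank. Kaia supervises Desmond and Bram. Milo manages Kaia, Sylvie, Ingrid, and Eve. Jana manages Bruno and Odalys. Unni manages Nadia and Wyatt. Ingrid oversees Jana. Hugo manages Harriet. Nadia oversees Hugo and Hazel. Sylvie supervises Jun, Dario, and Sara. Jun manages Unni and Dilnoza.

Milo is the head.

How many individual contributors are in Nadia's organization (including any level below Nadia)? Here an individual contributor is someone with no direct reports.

The people in Nadia's organization with no one reporting to them are Harriet, Kestrel. That is 2.

2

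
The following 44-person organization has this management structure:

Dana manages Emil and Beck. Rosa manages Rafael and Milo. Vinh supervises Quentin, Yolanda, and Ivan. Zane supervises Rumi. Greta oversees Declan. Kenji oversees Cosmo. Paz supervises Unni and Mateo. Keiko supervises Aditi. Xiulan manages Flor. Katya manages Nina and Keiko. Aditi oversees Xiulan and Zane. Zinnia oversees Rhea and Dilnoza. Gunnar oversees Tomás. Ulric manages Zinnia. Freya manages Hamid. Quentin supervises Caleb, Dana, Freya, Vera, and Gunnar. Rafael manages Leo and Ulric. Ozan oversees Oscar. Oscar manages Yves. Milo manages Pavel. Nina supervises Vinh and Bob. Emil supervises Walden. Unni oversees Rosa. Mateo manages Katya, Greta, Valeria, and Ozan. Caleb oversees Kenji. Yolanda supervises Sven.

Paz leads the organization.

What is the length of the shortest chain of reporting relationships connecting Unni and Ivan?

6

Unni is 1 level below Paz, and Ivan is 5 levels below Paz (their lowest common manager). The shortest path runs up from Unni to Paz and back down to Ivan: 1 + 5 = 6 links.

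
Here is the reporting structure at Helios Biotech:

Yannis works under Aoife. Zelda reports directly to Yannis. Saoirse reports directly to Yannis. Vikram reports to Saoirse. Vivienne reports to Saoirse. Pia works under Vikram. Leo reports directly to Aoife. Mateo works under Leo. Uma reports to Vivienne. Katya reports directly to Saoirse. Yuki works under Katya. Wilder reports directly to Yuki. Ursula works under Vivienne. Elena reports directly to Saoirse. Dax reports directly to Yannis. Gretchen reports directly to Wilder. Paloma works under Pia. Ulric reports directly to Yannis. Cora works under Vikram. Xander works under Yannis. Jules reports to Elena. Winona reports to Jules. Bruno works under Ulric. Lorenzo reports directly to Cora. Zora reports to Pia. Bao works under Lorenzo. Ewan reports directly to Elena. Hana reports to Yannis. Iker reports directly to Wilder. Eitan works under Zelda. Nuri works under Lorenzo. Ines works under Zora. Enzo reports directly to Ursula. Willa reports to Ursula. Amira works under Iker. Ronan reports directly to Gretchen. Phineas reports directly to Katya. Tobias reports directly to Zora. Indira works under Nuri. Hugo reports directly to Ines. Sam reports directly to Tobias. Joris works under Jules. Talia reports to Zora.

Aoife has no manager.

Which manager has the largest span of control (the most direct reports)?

Direct-report counts: Aoife has 2; Leo has 1; Yannis has 6; Ulric has 1; Saoirse has 4; Elena has 2; Jules has 2; Katya has 2; Yuki has 1; Wilder has 2; Iker has 1; Gretchen has 1; Vivienne has 2; Ursula has 2; Vikram has 2; Cora has 1; Lorenzo has 2; Nuri has 1; Pia has 2; Zora has 3; Tobias has 1; Ines has 1; Zelda has 1. The largest is 6, held by Yannis.

Yannis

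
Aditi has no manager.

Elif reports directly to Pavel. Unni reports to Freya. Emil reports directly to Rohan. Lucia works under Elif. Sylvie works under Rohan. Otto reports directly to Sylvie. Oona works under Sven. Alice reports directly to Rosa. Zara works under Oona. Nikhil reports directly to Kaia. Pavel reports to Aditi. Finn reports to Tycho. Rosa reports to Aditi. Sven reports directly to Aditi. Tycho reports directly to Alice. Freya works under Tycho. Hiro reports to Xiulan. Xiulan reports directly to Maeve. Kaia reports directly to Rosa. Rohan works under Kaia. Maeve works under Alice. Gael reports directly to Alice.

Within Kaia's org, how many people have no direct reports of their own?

The people in Kaia's organization with no one reporting to them are Otto, Emil, Nikhil. That is 3.

3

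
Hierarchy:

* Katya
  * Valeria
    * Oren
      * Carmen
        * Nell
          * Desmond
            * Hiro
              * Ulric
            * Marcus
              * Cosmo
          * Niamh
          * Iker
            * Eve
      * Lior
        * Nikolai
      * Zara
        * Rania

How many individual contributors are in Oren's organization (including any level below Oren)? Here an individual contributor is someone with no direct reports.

6

The people in Oren's organization with no one reporting to them are Rania, Nikolai, Eve, Niamh, Cosmo, Ulric. That is 6.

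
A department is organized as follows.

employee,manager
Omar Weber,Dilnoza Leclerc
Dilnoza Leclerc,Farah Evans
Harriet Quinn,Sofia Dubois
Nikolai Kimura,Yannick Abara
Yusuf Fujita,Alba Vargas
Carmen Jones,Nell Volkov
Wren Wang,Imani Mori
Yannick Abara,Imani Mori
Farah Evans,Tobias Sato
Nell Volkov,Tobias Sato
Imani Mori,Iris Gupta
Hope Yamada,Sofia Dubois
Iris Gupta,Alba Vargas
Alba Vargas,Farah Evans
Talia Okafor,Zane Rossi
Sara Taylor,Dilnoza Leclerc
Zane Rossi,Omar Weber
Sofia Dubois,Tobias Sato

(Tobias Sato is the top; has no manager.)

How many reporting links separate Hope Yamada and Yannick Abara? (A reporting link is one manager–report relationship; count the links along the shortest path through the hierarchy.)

Hope Yamada is 2 levels below Tobias Sato, and Yannick Abara is 5 levels below Tobias Sato (their lowest common manager). The shortest path runs up from Hope Yamada to Tobias Sato and back down to Yannick Abara: 2 + 5 = 7 links.

7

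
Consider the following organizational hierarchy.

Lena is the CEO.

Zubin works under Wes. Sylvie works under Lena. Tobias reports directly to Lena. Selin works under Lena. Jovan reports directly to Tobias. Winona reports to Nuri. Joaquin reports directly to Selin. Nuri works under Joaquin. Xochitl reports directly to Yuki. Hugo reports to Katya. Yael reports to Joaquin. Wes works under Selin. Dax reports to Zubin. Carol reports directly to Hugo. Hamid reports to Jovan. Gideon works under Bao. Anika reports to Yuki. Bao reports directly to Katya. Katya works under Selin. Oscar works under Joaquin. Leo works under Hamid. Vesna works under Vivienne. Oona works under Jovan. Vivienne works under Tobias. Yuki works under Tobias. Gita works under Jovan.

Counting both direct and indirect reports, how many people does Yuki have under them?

Yuki directly manages Xochitl, Anika. Xochitl has no reports. Anika has no reports. So Yuki's organization is 2 direct reports plus everyone under them: 1 + 1 = 2.

2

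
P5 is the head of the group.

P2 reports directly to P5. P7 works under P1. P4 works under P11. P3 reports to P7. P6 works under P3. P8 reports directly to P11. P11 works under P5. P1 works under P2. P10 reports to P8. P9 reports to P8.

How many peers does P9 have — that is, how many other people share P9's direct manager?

P9 reports to P8. P8's other direct reports are P10 — 1 peer.

1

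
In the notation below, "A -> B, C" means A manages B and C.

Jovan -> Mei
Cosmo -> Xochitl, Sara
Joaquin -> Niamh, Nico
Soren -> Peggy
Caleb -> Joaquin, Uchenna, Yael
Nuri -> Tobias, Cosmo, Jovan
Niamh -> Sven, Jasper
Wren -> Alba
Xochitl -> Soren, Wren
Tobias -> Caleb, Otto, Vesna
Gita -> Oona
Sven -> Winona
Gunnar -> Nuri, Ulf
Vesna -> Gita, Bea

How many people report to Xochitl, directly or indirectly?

Xochitl directly manages Soren, Wren. Under Soren: Peggy (1). Under Wren: Alba (1). So Xochitl's organization is 2 direct reports plus everyone under them: 2 + 2 = 4.

4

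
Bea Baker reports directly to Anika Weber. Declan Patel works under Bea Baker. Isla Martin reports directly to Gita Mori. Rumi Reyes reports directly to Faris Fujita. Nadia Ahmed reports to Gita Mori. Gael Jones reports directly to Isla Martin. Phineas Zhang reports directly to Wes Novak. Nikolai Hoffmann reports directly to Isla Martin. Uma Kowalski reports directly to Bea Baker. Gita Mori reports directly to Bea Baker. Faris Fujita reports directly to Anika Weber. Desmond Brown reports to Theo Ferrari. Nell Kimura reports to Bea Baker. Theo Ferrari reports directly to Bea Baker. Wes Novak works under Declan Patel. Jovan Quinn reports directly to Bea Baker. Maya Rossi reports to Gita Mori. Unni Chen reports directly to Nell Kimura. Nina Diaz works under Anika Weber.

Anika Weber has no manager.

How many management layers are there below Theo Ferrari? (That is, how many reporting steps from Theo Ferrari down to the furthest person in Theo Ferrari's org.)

The longest chain under Theo Ferrari runs Theo Ferrari → Desmond Brown, which is 1 level below Theo Ferrari.

1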